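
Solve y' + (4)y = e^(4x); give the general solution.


P(x) = 4 ⇒ μ = e^(4x).
(μ y)' = e^(8x) ⇒ μ y = (1/8)e^(8x) + C.
Divide by μ: y = (1/8)e^(4x) + Ce^(-4x).


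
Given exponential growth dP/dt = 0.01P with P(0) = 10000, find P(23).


The ODE dP/dt = 0.01P has solution P(t) = P(0)e^(0.01t).
Substitute P(0) = 10000 and t = 23: P(23) = 10000 e^(0.23) ≈ 12586.


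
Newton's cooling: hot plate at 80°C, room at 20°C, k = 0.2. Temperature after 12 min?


Newton's law: dT/dt = -k(T - T_a) has solution T(t) = T_a + (T₀ - T_a)e^(-kt).
Plug in T_a = 20, T₀ = 80, k = 0.2, t = 12: T(12) = 20 + (60)e^(-2.40) ≈ 25.4°C.


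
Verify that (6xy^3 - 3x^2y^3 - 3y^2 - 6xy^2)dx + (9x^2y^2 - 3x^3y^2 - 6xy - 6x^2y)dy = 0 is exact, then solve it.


Check exactness: ∂M/∂y = 18xy^2 - 9x^2y^2 - 6y - 12xy and ∂N/∂x = 18xy^2 - 9x^2y^2 - 6y - 12xy; equal, so the equation is exact.
Integrate M with respect to x (treating y as constant): ∫M dx = 3x^2y^3 - x^3y^3 - 3xy^2 - 3x^2y^2 + h(y).
Differentiate w.r.t. y and set equal to N: all terms match, so h'(y) = 0 and h is a constant absorbed into C.
General solution: 3x^2y^3 - x^3y^3 - 3xy^2 - 3x^2y^2 = C.


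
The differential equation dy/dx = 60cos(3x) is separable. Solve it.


g(y) = 1, so integrate directly: y = ∫ 60cos(3x) dx = 20sin(3x) + C.


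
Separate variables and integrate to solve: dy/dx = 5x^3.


Integrate both sides with respect to x: y = ∫ 5x^3 dx = (5/4)x^4 + C.


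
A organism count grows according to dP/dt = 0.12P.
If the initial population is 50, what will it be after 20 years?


The ODE dP/dt = 0.12P has solution P(t) = P(0)e^(0.12t).
Substitute P(0) = 50 and t = 20: P(20) = 50 e^(2.40) ≈ 551.


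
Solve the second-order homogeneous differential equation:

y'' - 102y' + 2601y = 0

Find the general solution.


Characteristic equation: r² - 102r + 2601 = 0, i.e. (r - 51)² = 0.
Repeated root r = 51; include an x factor for the second linearly independent solution.
General solution: y = (C₁ + C₂x)e^(51x).


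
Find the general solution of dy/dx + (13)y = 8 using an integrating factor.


P(x) = 13, Q(x) = 8; integrating factor μ = e^(13x).
(μ y)' = 8e^(13x) ⇒ μ y = (8/13)e^(13x) + C.
Divide by μ: y = 8/13 + Ce^(-13x).


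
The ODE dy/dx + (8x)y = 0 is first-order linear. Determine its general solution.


P(x) = 8x ⇒ μ = e^(4x²).
Q(x) = 0 so μ y is constant: y = Ce^(-4x²).


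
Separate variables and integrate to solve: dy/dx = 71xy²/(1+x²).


Separate: dy/y² = 71x/(1+x²) dx.
Integrate LHS: ∫ dy/y² = -1/y.
Integrate RHS via u = 1+x²: (71/2)ln(1+x²) + C.
Result: -1/y = (71/2)ln(1+x²) + C.


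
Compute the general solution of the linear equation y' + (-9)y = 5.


P(x) = -9 ⇒ μ = e^(-9x).
(μ y)' = 5e^(-9x) ⇒ μ y = -(5/9)e^(-9x) + C.
Divide by μ: y = -5/9 + Ce^(9x).


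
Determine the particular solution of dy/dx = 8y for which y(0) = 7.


General solution of y' = 8y is y = Ce^(8x).
Apply y(0) = 7: C = 7.
Particular solution: y = 7e^(8x).


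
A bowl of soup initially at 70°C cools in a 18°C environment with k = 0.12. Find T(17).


Newton's law: dT/dt = -k(T - T_a) has solution T(t) = T_a + (T₀ - T_a)e^(-kt).
Plug in T_a = 18, T₀ = 70, k = 0.12, t = 17: T(17) = 18 + (52)e^(-2.04) ≈ 24.8°C.


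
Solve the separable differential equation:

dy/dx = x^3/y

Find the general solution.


Separate variables: y dy = x^3 dx.
Integrate both sides: y²/2 = (1/4)x^4 + C₀.
Multiply by 2: y² = (1/2)x^4 + C.


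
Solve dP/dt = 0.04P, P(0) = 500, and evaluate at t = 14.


The ODE dP/dt = 0.04P has solution P(t) = P(0)e^(0.04t).
Substitute P(0) = 500 and t = 14: P(14) = 500 e^(0.56) ≈ 875.


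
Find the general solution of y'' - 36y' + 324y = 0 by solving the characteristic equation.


Characteristic equation: r² - 36r + 324 = 0, i.e. (r - 18)² = 0.
Repeated root r = 18; include an x factor for the second linearly independent solution.
General solution: y = (C₁ + C₂x)e^(18x).


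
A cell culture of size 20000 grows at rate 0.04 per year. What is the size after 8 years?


The ODE dP/dt = 0.04P has solution P(t) = P(0)e^(0.04t).
Substitute P(0) = 20000 and t = 8: P(8) = 20000 e^(0.32) ≈ 27543.


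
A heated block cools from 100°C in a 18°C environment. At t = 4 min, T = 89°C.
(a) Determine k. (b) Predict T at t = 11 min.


Newton's law: T(t) = T_a + (T₀ - T_a)e^(-kt).
(a) Use T(4) = 89: (89 - 18)/(100 - 18) = e^(-k·4), so k = -ln(0.866)/4 ≈ 0.0360.
(b) Apply k to t = 11: T(11) = 18 + (82)e^(-0.396) ≈ 73.2°C.


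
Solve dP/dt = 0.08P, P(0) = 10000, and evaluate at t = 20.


The ODE dP/dt = 0.08P has solution P(t) = P(0)e^(0.08t).
Substitute P(0) = 10000 and t = 20: P(20) = 10000 e^(1.60) ≈ 49530.


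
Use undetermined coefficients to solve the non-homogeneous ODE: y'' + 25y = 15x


Homogeneous: r² + 25 = 0 ⇒ r = ±5i, y_h = C₁cos(5x) + C₂sin(5x).
Polynomial forcing; try y_p = Ax + B. Then y_p'' + 25 y_p = 25(Ax + B) = 15x, so B = 0 and A = 3/5.
General solution: y = C₁cos(5x) + C₂sin(5x) + (3/5)x.


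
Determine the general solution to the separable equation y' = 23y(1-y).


Separate: dy/[y(1-y)] = 23 dx.
Partial fractions: 1/[y(1-y)] = 1/y + 1/(1-y).
Integrate: ln|y/(1-y)| = 23x + C₀.
Solve for y: y = 1/(1 + Ce^(-23x)).


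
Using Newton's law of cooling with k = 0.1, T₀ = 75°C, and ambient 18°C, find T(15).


Newton's law: dT/dt = -k(T - T_a) has solution T(t) = T_a + (T₀ - T_a)e^(-kt).
Plug in T_a = 18, T₀ = 75, k = 0.1, t = 15: T(15) = 18 + (57)e^(-1.50) ≈ 30.7°C.


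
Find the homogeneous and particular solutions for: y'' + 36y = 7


Homogeneous part: r² + 36 = 0 ⇒ r = ±6i, so y_h = C₁cos(6x) + C₂sin(6x).
Try constant y_p = A; plug in: 36A = 7 ⇒ A = 7/36.
General solution: y = C₁cos(6x) + C₂sin(6x) + 7/36.


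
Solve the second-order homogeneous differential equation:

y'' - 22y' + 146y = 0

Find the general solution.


Characteristic equation: r² - 22r + 146 = 0.
Discriminant is negative; roots r = 11 ± 5i (complex conjugate pair).
General solution uses e^(α x)(C₁ cos(β x) + C₂ sin(β x)): y = e^(11x)(C₁cos(5x) + C₂sin(5x)).


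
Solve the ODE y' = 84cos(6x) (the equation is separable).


g(y) = 1, so integrate directly: y = ∫ 84cos(6x) dx = 14sin(6x) + C.


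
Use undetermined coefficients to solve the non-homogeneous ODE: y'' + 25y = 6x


Homogeneous: r² + 25 = 0 ⇒ r = ±5i, y_h = C₁cos(5x) + C₂sin(5x).
Polynomial forcing; try y_p = Ax + B. Then y_p'' + 25 y_p = 25(Ax + B) = 6x, so B = 0 and A = 6/25.
General solution: y = C₁cos(5x) + C₂sin(5x) + (6/25)x.


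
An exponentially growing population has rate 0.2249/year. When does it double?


Exponential growth: P(t) = P₀ e^(0.2249t). Set P(t)/P₀ = 2: e^(0.2249t) = 2.
Solve: t = ln(2)/0.2249 ≈ 3.08 years.


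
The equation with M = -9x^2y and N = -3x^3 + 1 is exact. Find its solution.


Check exactness: ∂M/∂y = -9x^2 and ∂N/∂x = -9x^2; equal, so the equation is exact.
Integrate M with respect to x (treating y as constant): ∫M dx = -3x^3y + h(y).
Differentiate w.r.t. y and set equal to N: the x-dependent terms already match, leaving h'(y) = 1. Integrate: h(y) = y.
So F(x,y) = -3x^3y + y.
General solution: -3x^3y + y = C.


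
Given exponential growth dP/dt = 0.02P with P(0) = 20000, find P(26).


The ODE dP/dt = 0.02P has solution P(t) = P(0)e^(0.02t).
Substitute P(0) = 20000 and t = 26: P(26) = 20000 e^(0.52) ≈ 33641.


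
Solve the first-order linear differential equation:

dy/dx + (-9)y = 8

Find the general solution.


P(x) = -9 ⇒ μ = e^(-9x).
(μ y)' = 8e^(-9x) ⇒ μ y = -(8/9)e^(-9x) + C.
Divide by μ: y = -8/9 + Ce^(9x).


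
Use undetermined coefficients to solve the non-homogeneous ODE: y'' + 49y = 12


Homogeneous part: r² + 49 = 0 ⇒ r = ±7i, so y_h = C₁cos(7x) + C₂sin(7x).
Try constant y_p = A; plug in: 49A = 12 ⇒ A = 12/49.
General solution: y = C₁cos(7x) + C₂sin(7x) + 12/49.


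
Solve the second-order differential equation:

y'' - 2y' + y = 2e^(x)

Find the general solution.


Characteristic polynomial (r - 1)² = 0; repeated root r = 1.
y_h = (C₁ + C₂x)e^(x). Forcing matches the repeated root (resonance), so try y_p = Ax² e^(x).
Substitute and solve for A: 2A = 2, so A = 1.
General solution: y = (C₁ + C₂x + x²)e^(x).


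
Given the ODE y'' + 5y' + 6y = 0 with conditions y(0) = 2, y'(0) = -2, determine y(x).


Characteristic roots of r² + 5r + 6 = 0 are -2, -3.
General solution y = c₁ e^(-2x) + c₂ e^(-3x).
Apply y(0) = 2: c₁ + c₂ = 2. Apply y'(0) = -2: -2 c₁ - 3 c₂ = -2.
Solve: c₁ = 4, c₂ = -2.
Particular solution: y = 4e^(-2x) - 2e^(-3x).


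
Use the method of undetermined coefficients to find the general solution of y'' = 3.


Characteristic polynomial (r - 0)² = 0; repeated root r = 0.
y_h = (C₁ + C₂x). Forcing matches the repeated root (resonance), so try y_p = Ax².
Substitute and solve for A: 2A = 3, so A = 3/2.
General solution: y = C₁ + C₂x + (3/2)x².


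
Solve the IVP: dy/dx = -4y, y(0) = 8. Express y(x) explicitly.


General solution of y' = -4y is y = Ce^(-4x).
Apply y(0) = 8: C = 8.
Particular solution: y = 8e^(-4x).


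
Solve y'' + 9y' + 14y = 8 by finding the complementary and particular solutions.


Characteristic roots of r² + 9r + 14 = 0 are -7, -2.
y_h = C₁e^(-7x) + C₂e^(-2x).
Constant forcing; try y_p = A. Then 14A = 8 ⇒ A = 4/7.
General solution: y = C₁e^(-7x) + C₂e^(-2x) + 4/7.


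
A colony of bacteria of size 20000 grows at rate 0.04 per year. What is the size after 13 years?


The ODE dP/dt = 0.04P has solution P(t) = P(0)e^(0.04t).
Substitute P(0) = 20000 and t = 13: P(13) = 20000 e^(0.52) ≈ 33641.


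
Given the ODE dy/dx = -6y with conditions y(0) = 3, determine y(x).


General solution of y' = -6y is y = Ce^(-6x).
Apply y(0) = 3: C = 3.
Particular solution: y = 3e^(-6x).


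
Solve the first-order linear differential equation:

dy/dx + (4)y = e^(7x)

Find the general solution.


P(x) = 4 ⇒ μ = e^(4x).
(μ y)' = e^(11x) ⇒ μ y = e^(11x)/11 + C.
Divide by μ: y = (1/11)e^(7x) + Ce^(-4x).


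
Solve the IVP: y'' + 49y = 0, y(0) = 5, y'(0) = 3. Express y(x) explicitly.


Characteristic roots of r² + 49 = 0 are ±7i, so y = C₁cos(7x) + C₂sin(7x).
Apply y(0) = 5: C₁ = 5. Differentiate and apply y'(0) = 3: 7·C₂ = 3, so C₂ = 3/7.
Particular solution: y = 5cos(7x) + (3/7)sin(7x).


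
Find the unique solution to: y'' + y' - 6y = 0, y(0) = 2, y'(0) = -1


Characteristic roots of r² + r - 6 = 0 are 2, -3.
General solution y = c₁ e^(2x) + c₂ e^(-3x).
Apply y(0) = 2: c₁ + c₂ = 2. Apply y'(0) = -1: 2 c₁ - 3 c₂ = -1.
Solve: c₁ = 1, c₂ = 1.
Particular solution: y = e^(2x) + e^(-3x).


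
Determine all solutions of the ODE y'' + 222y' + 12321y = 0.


Characteristic equation: r² + 222r + 12321 = 0, i.e. (r + 111)² = 0.
Repeated root r = -111; include an x factor for the second linearly independent solution.
General solution: y = (C₁ + C₂x)e^(-111x).


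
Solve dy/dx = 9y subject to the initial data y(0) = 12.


General solution of y' = 9y is y = Ce^(9x).
Apply y(0) = 12: C = 12.
Particular solution: y = 12e^(9x).


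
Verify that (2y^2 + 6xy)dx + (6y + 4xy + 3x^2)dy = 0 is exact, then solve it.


Check exactness: ∂M/∂y = 4y + 6x and ∂N/∂x = 4y + 6x; equal, so the equation is exact.
Integrate M with respect to x (treating y as constant): ∫M dx = 2xy^2 + 3x^2y + h(y).
Differentiate w.r.t. y and set equal to N: the x-dependent terms already match, leaving h'(y) = 6y. Integrate: h(y) = 3y^2.
So F(x,y) = 3y^2 + 2xy^2 + 3x^2y.
General solution: 3y^2 + 2xy^2 + 3x^2y = C.


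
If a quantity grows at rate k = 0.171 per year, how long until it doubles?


Exponential growth: P(t) = P₀ e^(0.171t). Set P(t)/P₀ = 2: e^(0.171t) = 2.
Solve: t = ln(2)/0.171 ≈ 4.05 years.


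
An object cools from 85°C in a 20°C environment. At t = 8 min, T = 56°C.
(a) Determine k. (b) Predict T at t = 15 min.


Newton's law: T(t) = T_a + (T₀ - T_a)e^(-kt).
(a) Use T(8) = 56: (56 - 20)/(85 - 20) = e^(-k·8), so k = -ln(0.554)/8 ≈ 0.0739.
(b) Apply k to t = 15: T(15) = 20 + (65)e^(-1.108) ≈ 41.5°C.


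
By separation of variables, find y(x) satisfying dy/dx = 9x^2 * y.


Separate variables: dy/y = 9x^2 dx.
Integrate: ln|y| = 3x^3 + C₀.
Exponentiate: y = Ce^(3x^3).


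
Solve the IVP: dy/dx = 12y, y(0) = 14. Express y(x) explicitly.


General solution of y' = 12y is y = Ce^(12x).
Apply y(0) = 14: C = 14.
Particular solution: y = 14e^(12x).


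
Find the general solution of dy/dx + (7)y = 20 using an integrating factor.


P(x) = 7, Q(x) = 20; integrating factor μ = e^(7x).
(μ y)' = 20e^(7x) ⇒ μ y = (20/7)e^(7x) + C.
Divide by μ: y = 20/7 + Ce^(-7x).


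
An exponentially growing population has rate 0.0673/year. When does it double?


Exponential growth: P(t) = P₀ e^(0.0673t). Set P(t)/P₀ = 2: e^(0.0673t) = 2.
Solve: t = ln(2)/0.0673 ≈ 10.30 years.


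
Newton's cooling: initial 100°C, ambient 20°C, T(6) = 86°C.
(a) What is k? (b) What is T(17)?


Newton's law: T(t) = T_a + (T₀ - T_a)e^(-kt).
(a) Use T(6) = 86: (86 - 20)/(100 - 20) = e^(-k·6), so k = -ln(0.825)/6 ≈ 0.0321.
(b) Apply k to t = 17: T(17) = 20 + (80)e^(-0.545) ≈ 66.4°C.


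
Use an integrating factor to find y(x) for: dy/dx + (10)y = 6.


P(x) = 10, Q(x) = 6; integrating factor μ = e^(10x).
(μ y)' = 6e^(10x) ⇒ μ y = (3/5)e^(10x) + C.
Divide by μ: y = 3/5 + Ce^(-10x).


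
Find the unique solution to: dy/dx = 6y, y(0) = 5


General solution of y' = 6y is y = Ce^(6x).
Apply y(0) = 5: C = 5.
Particular solution: y = 5e^(6x).


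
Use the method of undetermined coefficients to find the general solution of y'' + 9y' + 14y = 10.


Characteristic roots of r² + 9r + 14 = 0 are -2, -7.
y_h = C₁e^(-2x) + C₂e^(-7x).
Constant forcing; try y_p = A. Then 14A = 10 ⇒ A = 5/7.
General solution: y = C₁e^(-2x) + C₂e^(-7x) + 5/7.


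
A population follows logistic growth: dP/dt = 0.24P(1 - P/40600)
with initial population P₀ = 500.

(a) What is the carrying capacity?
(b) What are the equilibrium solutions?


Logistic ODE dP/dt = 0.24P(1 - P/40600) has equilibria where dP/dt = 0, i.e. P = 0 or P = 40600.
The coefficient (1 - P/K) = 0 when P = K, identifying K = 40600 as the carrying capacity.
(a) K = 40600; (b) equilibria P = 0 and P = 40600.


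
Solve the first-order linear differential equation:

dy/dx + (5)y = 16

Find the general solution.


P(x) = 5, Q(x) = 16; integrating factor μ = e^(5x).
(μ y)' = 16e^(5x) ⇒ μ y = (16/5)e^(5x) + C.
Divide by μ: y = 16/5 + Ce^(-5x).


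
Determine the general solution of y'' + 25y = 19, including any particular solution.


Homogeneous part: r² + 25 = 0 ⇒ r = ±5i, so y_h = C₁cos(5x) + C₂sin(5x).
Try constant y_p = A; plug in: 25A = 19 ⇒ A = 19/25.
General solution: y = C₁cos(5x) + C₂sin(5x) + 19/25.


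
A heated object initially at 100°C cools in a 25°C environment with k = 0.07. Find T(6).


Newton's law: dT/dt = -k(T - T_a) has solution T(t) = T_a + (T₀ - T_a)e^(-kt).
Plug in T_a = 25, T₀ = 100, k = 0.07, t = 6: T(6) = 25 + (75)e^(-0.42) ≈ 74.3°C.


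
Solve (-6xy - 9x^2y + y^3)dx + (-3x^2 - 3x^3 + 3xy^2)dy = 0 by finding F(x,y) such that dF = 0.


Check exactness: ∂M/∂y = -6x - 9x^2 + 3y^2 and ∂N/∂x = -6x - 9x^2 + 3y^2; equal, so the equation is exact.
Integrate M with respect to x (treating y as constant): ∫M dx = -3x^2y - 3x^3y + xy^3 + h(y).
Differentiate w.r.t. y and set equal to N: all terms match, so h'(y) = 0 and h is a constant absorbed into C.
General solution: -3x^2y - 3x^3y + xy^3 = C.


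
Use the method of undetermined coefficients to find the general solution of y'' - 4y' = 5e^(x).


Characteristic roots of r² - 4r = 0 are 0, 4.
y_h = C₁ + C₂e^(4x).
Forcing exponent 1 is not a characteristic root; try y_p = Ae^(x).
Substitute: A·(1 + (-4)·1 + (0)) = A·-3 = 5, so A = -5/3.
General solution: y = C₁ + C₂e^(4x) - (5/3)e^(x).


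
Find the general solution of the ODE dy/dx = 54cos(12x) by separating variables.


g(y) = 1, so integrate directly: y = ∫ 54cos(12x) dx = (9/2)sin(12x) + C.


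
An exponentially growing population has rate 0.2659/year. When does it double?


Exponential growth: P(t) = P₀ e^(0.2659t). Set P(t)/P₀ = 2: e^(0.2659t) = 2.
Solve: t = ln(2)/0.2659 ≈ 2.61 years.


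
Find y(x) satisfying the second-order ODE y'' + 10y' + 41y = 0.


Characteristic equation: r² + 10r + 41 = 0.
Discriminant is negative; roots r = -5 ± 4i (complex conjugate pair).
General solution uses e^(α x)(C₁ cos(β x) + C₂ sin(β x)): y = e^(-5x)(C₁cos(4x) + C₂sin(4x)).


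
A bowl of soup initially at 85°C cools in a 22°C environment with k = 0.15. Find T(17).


Newton's law: dT/dt = -k(T - T_a) has solution T(t) = T_a + (T₀ - T_a)e^(-kt).
Plug in T_a = 22, T₀ = 85, k = 0.15, t = 17: T(17) = 22 + (63)e^(-2.55) ≈ 26.9°C.


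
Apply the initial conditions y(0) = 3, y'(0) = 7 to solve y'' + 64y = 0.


Characteristic roots of r² + 64 = 0 are ±8i, so y = C₁cos(8x) + C₂sin(8x).
Apply y(0) = 3: C₁ = 3. Differentiate and apply y'(0) = 7: 8·C₂ = 7, so C₂ = 7/8.
Particular solution: y = 3cos(8x) + (7/8)sin(8x).


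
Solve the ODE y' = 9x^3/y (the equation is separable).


Separate variables: y dy = 9x^3 dx.
Integrate both sides: y²/2 = (9/4)x^4 + C₀.
Multiply by 2: y² = (9/2)x^4 + C.


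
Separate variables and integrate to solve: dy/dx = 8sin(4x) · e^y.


Separate: e^(-y) dy = 8sin(4x) dx.
Integrate: -e^(-y) = -2cos(4x) + C₀.
Rearrange: e^(-y) = 2cos(4x) + C.


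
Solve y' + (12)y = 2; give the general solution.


P(x) = 12, Q(x) = 2; integrating factor μ = e^(12x).
(μ y)' = 2e^(12x) ⇒ μ y = (1/6)e^(12x) + C.
Divide by μ: y = 1/6 + Ce^(-12x).


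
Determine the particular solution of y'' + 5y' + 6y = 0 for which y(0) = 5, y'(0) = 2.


Characteristic roots of r² + 5r + 6 = 0 are -3, -2.
General solution y = c₁ e^(-3x) + c₂ e^(-2x).
Apply y(0) = 5: c₁ + c₂ = 5. Apply y'(0) = 2: -3 c₁ - 2 c₂ = 2.
Solve: c₁ = -12, c₂ = 17.
Particular solution: y = -12e^(-3x) + 17e^(-2x).


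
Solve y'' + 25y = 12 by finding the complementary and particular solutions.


Homogeneous part: r² + 25 = 0 ⇒ r = ±5i, so y_h = C₁cos(5x) + C₂sin(5x).
Try constant y_p = A; plug in: 25A = 12 ⇒ A = 12/25.
General solution: y = C₁cos(5x) + C₂sin(5x) + 12/25.


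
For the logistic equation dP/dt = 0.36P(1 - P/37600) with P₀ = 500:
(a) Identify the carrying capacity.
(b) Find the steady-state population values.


Logistic ODE dP/dt = 0.36P(1 - P/37600) has equilibria where dP/dt = 0, i.e. P = 0 or P = 37600.
The coefficient (1 - P/K) = 0 when P = K, identifying K = 37600 as the carrying capacity.
(a) K = 37600; (b) equilibria P = 0 and P = 37600.


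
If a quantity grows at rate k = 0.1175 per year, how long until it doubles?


Exponential growth: P(t) = P₀ e^(0.1175t). Set P(t)/P₀ = 2: e^(0.1175t) = 2.
Solve: t = ln(2)/0.1175 ≈ 5.90 years.


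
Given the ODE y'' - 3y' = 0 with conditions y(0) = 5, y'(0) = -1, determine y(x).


Characteristic roots of r² - 3r = 0 are 3, 0.
General solution y = c₁ e^(3x) + c₂.
Apply y(0) = 5: c₁ + c₂ = 5. Apply y'(0) = -1: 3 c₁ + 0 c₂ = -1.
Solve: c₁ = -1/3, c₂ = 16/3.
Particular solution: y = -(1/3)e^(3x) + 16/3.


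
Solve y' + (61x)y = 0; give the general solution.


P(x) = 61x ⇒ μ = e^((61/2)x²).
Q(x) = 0 so μ y is constant: y = Ce^(-(61/2)x²).


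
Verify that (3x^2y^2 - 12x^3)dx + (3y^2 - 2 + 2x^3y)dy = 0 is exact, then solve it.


Check exactness: ∂M/∂y = 6x^2y and ∂N/∂x = 6x^2y; equal, so the equation is exact.
Integrate M with respect to x (treating y as constant): ∫M dx = x^3y^2 - 3x^4 + h(y).
Differentiate w.r.t. y and set equal to N: the x-dependent terms already match, leaving h'(y) = 3y^2 - 2. Integrate: h(y) = y^3 - 2y.
So F(x,y) = y^3 - 2y + x^3y^2 - 3x^4.
General solution: y^3 - 2y + x^3y^2 - 3x^4 = C.


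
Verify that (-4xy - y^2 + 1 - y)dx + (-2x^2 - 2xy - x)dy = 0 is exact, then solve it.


Check exactness: ∂M/∂y = -4x - 2y - 1 and ∂N/∂x = -4x - 2y - 1; equal, so the equation is exact.
Integrate M with respect to x (treating y as constant): ∫M dx = -2x^2y - xy^2 + x - xy + h(y).
Differentiate w.r.t. y and set equal to N: all terms match, so h'(y) = 0 and h is a constant absorbed into C.
General solution: -2x^2y - xy^2 + x - xy = C.


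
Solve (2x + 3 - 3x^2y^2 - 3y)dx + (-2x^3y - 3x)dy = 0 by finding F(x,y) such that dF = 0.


Check exactness: ∂M/∂y = -6x^2y - 3 and ∂N/∂x = -6x^2y - 3; equal, so the equation is exact.
Integrate M with respect to x (treating y as constant): ∫M dx = x^2 + 3x - x^3y^2 - 3xy + h(y).
Differentiate w.r.t. y and set equal to N: all terms match, so h'(y) = 0 and h is a constant absorbed into C.
General solution: x^2 + 3x - x^3y^2 - 3xy = C.


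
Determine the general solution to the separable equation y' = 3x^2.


Integrate both sides with respect to x: y = ∫ 3x^2 dx = x^3 + C.


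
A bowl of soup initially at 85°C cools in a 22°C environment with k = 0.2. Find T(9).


Newton's law: dT/dt = -k(T - T_a) has solution T(t) = T_a + (T₀ - T_a)e^(-kt).
Plug in T_a = 22, T₀ = 85, k = 0.2, t = 9: T(9) = 22 + (63)e^(-1.80) ≈ 32.4°C.


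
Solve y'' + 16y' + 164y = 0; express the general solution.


Characteristic equation: r² + 16r + 164 = 0.
Discriminant is negative; roots r = -8 ± 10i (complex conjugate pair).
General solution uses e^(α x)(C₁ cos(β x) + C₂ sin(β x)): y = e^(-8x)(C₁cos(10x) + C₂sin(10x)).


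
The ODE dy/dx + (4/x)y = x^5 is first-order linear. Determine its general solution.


P(x) = 4/x ⇒ μ = x^4.
(x^4 y)' = x^4·x^5 = x^9.
Integrate: x^4 y = x^10/(10) + C.
Solve for y: y = (1/10)x^6 + C/x^4.


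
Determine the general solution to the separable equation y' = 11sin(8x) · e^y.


Separate: e^(-y) dy = 11sin(8x) dx.
Integrate: -e^(-y) = -(11/8)cos(8x) + C₀.
Rearrange: e^(-y) = (11/8)cos(8x) + C.


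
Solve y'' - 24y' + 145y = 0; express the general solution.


Characteristic equation: r² - 24r + 145 = 0.
Discriminant is negative; roots r = 12 ± 1i (complex conjugate pair).
General solution uses e^(α x)(C₁ cos(β x) + C₂ sin(β x)): y = e^(12x)(C₁cos(x) + C₂sin(x)).


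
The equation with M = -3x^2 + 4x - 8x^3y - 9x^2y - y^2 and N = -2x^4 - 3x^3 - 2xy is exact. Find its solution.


Check exactness: ∂M/∂y = -8x^3 - 9x^2 - 2y and ∂N/∂x = -8x^3 - 9x^2 - 2y; equal, so the equation is exact.
Integrate M with respect to x (treating y as constant): ∫M dx = -x^3 + 2x^2 - 2x^4y - 3x^3y - xy^2 + h(y).
Differentiate w.r.t. y and set equal to N: all terms match, so h'(y) = 0 and h is a constant absorbed into C.
General solution: -x^3 + 2x^2 - 2x^4y - 3x^3y - xy^2 = C.


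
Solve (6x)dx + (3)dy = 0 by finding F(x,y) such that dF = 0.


Check exactness: ∂M/∂y = 0 and ∂N/∂x = 0; equal, so the equation is exact.
Integrate M with respect to x (treating y as constant): ∫M dx = 3x^2 + h(y).
Differentiate w.r.t. y and set equal to N: the x-dependent terms already match, leaving h'(y) = 3. Integrate: h(y) = 3y.
So F(x,y) = 3x^2 + 3y.
General solution: 3x^2 + 3y = C.


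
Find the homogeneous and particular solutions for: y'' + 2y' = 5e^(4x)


Characteristic roots of r² + 2r = 0 are 0, -2.
y_h = C₁ + C₂e^(-2x).
Forcing exponent 4 is not a characteristic root; try y_p = Ae^(4x).
Substitute: A·(16 + (2)·4 + (0)) = A·24 = 5, so A = 5/24.
General solution: y = C₁ + C₂e^(-2x) + (5/24)e^(4x).


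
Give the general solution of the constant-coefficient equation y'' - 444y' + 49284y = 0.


Characteristic equation: r² - 444r + 49284 = 0, i.e. (r - 222)² = 0.
Repeated root r = 222; include an x factor for the second linearly independent solution.
General solution: y = (C₁ + C₂x)e^(222x).


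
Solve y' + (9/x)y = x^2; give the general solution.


P(x) = 9/x ⇒ μ = x^9.
(x^9 y)' = x^9·x^2 = x^11.
Integrate: x^9 y = x^12/(12) + C.
Solve for y: y = (1/12)x^3 + C/x^9.


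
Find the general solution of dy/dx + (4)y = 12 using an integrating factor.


P(x) = 4, Q(x) = 12; integrating factor μ = e^(4x).
(μ y)' = 12e^(4x) ⇒ μ y = 3e^(4x) + C.
Divide by μ: y = 3 + Ce^(-4x).


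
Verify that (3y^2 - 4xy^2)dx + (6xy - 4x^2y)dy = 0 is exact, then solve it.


Check exactness: ∂M/∂y = 6y - 8xy and ∂N/∂x = 6y - 8xy; equal, so the equation is exact.
Integrate M with respect to x (treating y as constant): ∫M dx = 3xy^2 - 2x^2y^2 + h(y).
Differentiate w.r.t. y and set equal to N: all terms match, so h'(y) = 0 and h is a constant absorbed into C.
General solution: 3xy^2 - 2x^2y^2 = C.


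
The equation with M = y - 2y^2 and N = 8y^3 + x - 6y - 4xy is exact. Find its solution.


Check exactness: ∂M/∂y = 1 - 4y and ∂N/∂x = 1 - 4y; equal, so the equation is exact.
Integrate M with respect to x (treating y as constant): ∫M dx = xy - 2xy^2 + h(y).
Differentiate w.r.t. y and set equal to N: the x-dependent terms already match, leaving h'(y) = 8y^3 - 6y. Integrate: h(y) = 2y^4 - 3y^2.
So F(x,y) = 2y^4 + xy - 3y^2 - 2xy^2.
General solution: 2y^4 + xy - 3y^2 - 2xy^2 = C.


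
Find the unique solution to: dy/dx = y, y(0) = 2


General solution of y' = y is y = Ce^(x).
Apply y(0) = 2: C = 2.
Particular solution: y = 2e^(x).


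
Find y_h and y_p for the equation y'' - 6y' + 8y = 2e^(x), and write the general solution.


Characteristic roots of r² - 6r + 8 = 0 are 4, 2.
y_h = C₁e^(4x) + C₂e^(2x).
Forcing exponent 1 is not a characteristic root; try y_p = Ae^(x).
Substitute: A·(1 + (-6)·1 + (8)) = A·3 = 2, so A = 2/3.
General solution: y = C₁e^(4x) + C₂e^(2x) + (2/3)e^(x).


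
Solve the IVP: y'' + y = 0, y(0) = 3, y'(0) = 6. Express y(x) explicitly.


Characteristic roots of r² + 1 = 0 are ±1i, so y = C₁cos(x) + C₂sin(x).
Apply y(0) = 3: C₁ = 3. Differentiate and apply y'(0) = 6: 1·C₂ = 6, so C₂ = 6.
Particular solution: y = 3cos(x) + 6sin(x).


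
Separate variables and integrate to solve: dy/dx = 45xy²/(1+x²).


Separate: dy/y² = 45x/(1+x²) dx.
Integrate LHS: ∫ dy/y² = -1/y.
Integrate RHS via u = 1+x²: (45/2)ln(1+x²) + C.
Result: -1/y = (45/2)ln(1+x²) + C.


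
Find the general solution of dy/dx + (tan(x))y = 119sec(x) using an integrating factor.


P(x) = tan(x) ⇒ μ = e^(∫tan(x)dx) = sec(x).
(sec(x) y)' = 119sec²(x) ⇒ sec(x) y = 119tan(x) + C.
Multiply by cos(x): y = 119sin(x) + C·cos(x).


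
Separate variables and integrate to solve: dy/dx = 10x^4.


Integrate both sides with respect to x: y = ∫ 10x^4 dx = 2x^5 + C.


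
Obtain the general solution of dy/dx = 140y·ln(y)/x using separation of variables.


Separate: dy/[y ln(y)] = 140 dx/x.
Substitute u = ln(y): du/u = 140 dx/x.
Integrate: ln|ln(y)| = 140ln|x| + C₀, hence ln(y) = C·x^140.


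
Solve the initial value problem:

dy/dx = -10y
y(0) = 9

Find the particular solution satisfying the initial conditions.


General solution of y' = -10y is y = Ce^(-10x).
Apply y(0) = 9: C = 9.
Particular solution: y = 9e^(-10x).


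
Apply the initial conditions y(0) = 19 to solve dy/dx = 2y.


General solution of y' = 2y is y = Ce^(2x).
Apply y(0) = 19: C = 19.
Particular solution: y = 19e^(2x).


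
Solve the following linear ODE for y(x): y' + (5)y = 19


P(x) = 5, Q(x) = 19; integrating factor μ = e^(5x).
(μ y)' = 19e^(5x) ⇒ μ y = (19/5)e^(5x) + C.
Divide by μ: y = 19/5 + Ce^(-5x).


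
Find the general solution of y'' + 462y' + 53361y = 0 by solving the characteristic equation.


Characteristic equation: r² + 462r + 53361 = 0, i.e. (r + 231)² = 0.
Repeated root r = -231; include an x factor for the second linearly independent solution.
General solution: y = (C₁ + C₂x)e^(-231x).


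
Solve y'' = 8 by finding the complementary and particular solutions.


Characteristic polynomial (r - 0)² = 0; repeated root r = 0.
y_h = (C₁ + C₂x). Forcing matches the repeated root (resonance), so try y_p = Ax².
Substitute and solve for A: 2A = 8, so A = 4.
General solution: y = C₁ + C₂x + 4x².


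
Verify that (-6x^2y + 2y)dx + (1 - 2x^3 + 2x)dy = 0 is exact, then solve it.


Check exactness: ∂M/∂y = -6x^2 + 2 and ∂N/∂x = -6x^2 + 2; equal, so the equation is exact.
Integrate M with respect to x (treating y as constant): ∫M dx = -2x^3y + 2xy + h(y).
Differentiate w.r.t. y and set equal to N: the x-dependent terms already match, leaving h'(y) = 1. Integrate: h(y) = y.
So F(x,y) = y - 2x^3y + 2xy.
General solution: y - 2x^3y + 2xy = C.


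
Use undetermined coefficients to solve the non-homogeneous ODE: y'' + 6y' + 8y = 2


Characteristic roots of r² + 6r + 8 = 0 are -2, -4.
y_h = C₁e^(-2x) + C₂e^(-4x).
Constant forcing; try y_p = A. Then 8A = 2 ⇒ A = 1/4.
General solution: y = C₁e^(-2x) + C₂e^(-4x) + 1/4.


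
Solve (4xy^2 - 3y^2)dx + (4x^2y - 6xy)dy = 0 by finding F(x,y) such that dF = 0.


Check exactness: ∂M/∂y = 8xy - 6y and ∂N/∂x = 8xy - 6y; equal, so the equation is exact.
Integrate M with respect to x (treating y as constant): ∫M dx = 2x^2y^2 - 3xy^2 + h(y).
Differentiate w.r.t. y and set equal to N: all terms match, so h'(y) = 0 and h is a constant absorbed into C.
General solution: 2x^2y^2 - 3xy^2 = C.


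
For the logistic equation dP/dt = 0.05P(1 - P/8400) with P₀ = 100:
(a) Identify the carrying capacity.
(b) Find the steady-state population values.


Logistic ODE dP/dt = 0.05P(1 - P/8400) has equilibria where dP/dt = 0, i.e. P = 0 or P = 8400.
The coefficient (1 - P/K) = 0 when P = K, identifying K = 8400 as the carrying capacity.
(a) K = 8400; (b) equilibria P = 0 and P = 8400.


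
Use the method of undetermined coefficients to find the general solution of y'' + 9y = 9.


Homogeneous part: r² + 9 = 0 ⇒ r = ±3i, so y_h = C₁cos(3x) + C₂sin(3x).
Try constant y_p = A; plug in: 9A = 9 ⇒ A = 1.
General solution: y = C₁cos(3x) + C₂sin(3x) + 1.


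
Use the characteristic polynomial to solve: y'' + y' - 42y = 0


Characteristic equation: r² + r - 42 = 0.
Factor: (r + 7)(r - 6) = 0 ⇒ r = -7, 6 (distinct real).
General solution: y = C₁e^(-7x) + C₂e^(6x).


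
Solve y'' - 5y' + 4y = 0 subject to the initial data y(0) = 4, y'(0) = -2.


Characteristic roots of r² - 5r + 4 = 0 are 4, 1.
General solution y = c₁ e^(4x) + c₂ e^(x).
Apply y(0) = 4: c₁ + c₂ = 4. Apply y'(0) = -2: 4 c₁ + 1 c₂ = -2.
Solve: c₁ = -2, c₂ = 6.
Particular solution: y = -2e^(4x) + 6e^(x).


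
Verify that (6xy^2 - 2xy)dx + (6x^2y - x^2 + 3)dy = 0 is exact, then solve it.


Check exactness: ∂M/∂y = 12xy - 2x and ∂N/∂x = 12xy - 2x; equal, so the equation is exact.
Integrate M with respect to x (treating y as constant): ∫M dx = 3x^2y^2 - x^2y + h(y).
Differentiate w.r.t. y and set equal to N: the x-dependent terms already match, leaving h'(y) = 3. Integrate: h(y) = 3y.
So F(x,y) = 3x^2y^2 - x^2y + 3y.
General solution: 3x^2y^2 - x^2y + 3y = C.


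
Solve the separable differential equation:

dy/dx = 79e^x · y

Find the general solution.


Separate variables: dy/y = 79e^x dx.
Integrate: ln|y| = 79e^x + C₀.
Exponentiate: y = Ce^(79e^x).


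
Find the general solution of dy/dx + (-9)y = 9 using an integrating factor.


P(x) = -9 ⇒ μ = e^(-9x).
(μ y)' = 9e^(-9x) ⇒ μ y = -e^(-9x) + C.
Divide by μ: y = -1 + Ce^(9x).


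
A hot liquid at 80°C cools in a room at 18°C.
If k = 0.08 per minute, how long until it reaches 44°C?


From T(t) = T_a + (T₀ - T_a)e^(-kt), set T(t) = 44:
(44 - 18) / (80 - 18) = e^(-0.08t), so t = -ln(0.419)/0.08 ≈ 10.9 minutes.


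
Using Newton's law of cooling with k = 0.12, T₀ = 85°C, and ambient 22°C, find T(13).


Newton's law: dT/dt = -k(T - T_a) has solution T(t) = T_a + (T₀ - T_a)e^(-kt).
Plug in T_a = 22, T₀ = 85, k = 0.12, t = 13: T(13) = 22 + (63)e^(-1.56) ≈ 35.2°C.


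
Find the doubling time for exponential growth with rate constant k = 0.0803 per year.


Exponential growth: P(t) = P₀ e^(0.0803t). Set P(t)/P₀ = 2: e^(0.0803t) = 2.
Solve: t = ln(2)/0.0803 ≈ 8.63 years.


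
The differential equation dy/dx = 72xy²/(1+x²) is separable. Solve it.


Separate: dy/y² = 72x/(1+x²) dx.
Integrate LHS: ∫ dy/y² = -1/y.
Integrate RHS via u = 1+x²: 36ln(1+x²) + C.
Result: -1/y = 36ln(1+x²) + C.


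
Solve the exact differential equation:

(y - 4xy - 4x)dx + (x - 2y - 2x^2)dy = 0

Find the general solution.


Check exactness: ∂M/∂y = 1 - 4x and ∂N/∂x = 1 - 4x; equal, so the equation is exact.
Integrate M with respect to x (treating y as constant): ∫M dx = xy - 2x^2y - 2x^2 + h(y).
Differentiate w.r.t. y and set equal to N: the x-dependent terms already match, leaving h'(y) = -2y. Integrate: h(y) = -y^2.
So F(x,y) = xy - y^2 - 2x^2y - 2x^2.
General solution: xy - y^2 - 2x^2y - 2x^2 = C.


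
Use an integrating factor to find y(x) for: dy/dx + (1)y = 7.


P(x) = 1, Q(x) = 7; integrating factor μ = e^(x).
(μ y)' = 7e^(x) ⇒ μ y = 7e^(x) + C.
Divide by μ: y = 7 + Ce^(-x).


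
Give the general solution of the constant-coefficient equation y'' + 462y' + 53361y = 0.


Characteristic equation: r² + 462r + 53361 = 0, i.e. (r + 231)² = 0.
Repeated root r = -231; include an x factor for the second linearly independent solution.
General solution: y = (C₁ + C₂x)e^(-231x).


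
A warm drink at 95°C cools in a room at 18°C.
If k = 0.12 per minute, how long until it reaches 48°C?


From T(t) = T_a + (T₀ - T_a)e^(-kt), set T(t) = 48:
(48 - 18) / (95 - 18) = e^(-0.12t), so t = -ln(0.390)/0.12 ≈ 7.9 minutes.


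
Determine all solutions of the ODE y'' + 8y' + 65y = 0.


Characteristic equation: r² + 8r + 65 = 0.
Discriminant is negative; roots r = -4 ± 7i (complex conjugate pair).
General solution uses e^(α x)(C₁ cos(β x) + C₂ sin(β x)): y = e^(-4x)(C₁cos(7x) + C₂sin(7x)).


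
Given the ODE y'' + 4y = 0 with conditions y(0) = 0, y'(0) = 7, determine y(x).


Characteristic roots of r² + 4 = 0 are ±2i, so y = C₁cos(2x) + C₂sin(2x).
Apply y(0) = 0: C₁ = 0. Differentiate and apply y'(0) = 7: 2·C₂ = 7, so C₂ = 7/2.
Particular solution: y = (7/2)sin(2x).


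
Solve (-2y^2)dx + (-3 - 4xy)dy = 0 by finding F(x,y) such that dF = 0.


Check exactness: ∂M/∂y = -4y and ∂N/∂x = -4y; equal, so the equation is exact.
Integrate M with respect to x (treating y as constant): ∫M dx = -2xy^2 + h(y).
Differentiate w.r.t. y and set equal to N: the x-dependent terms already match, leaving h'(y) = -3. Integrate: h(y) = -3y.
So F(x,y) = -3y - 2xy^2.
General solution: -3y - 2xy^2 = C.


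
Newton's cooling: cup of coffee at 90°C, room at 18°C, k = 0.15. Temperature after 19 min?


Newton's law: dT/dt = -k(T - T_a) has solution T(t) = T_a + (T₀ - T_a)e^(-kt).
Plug in T_a = 18, T₀ = 90, k = 0.15, t = 19: T(19) = 18 + (72)e^(-2.85) ≈ 22.2°C.


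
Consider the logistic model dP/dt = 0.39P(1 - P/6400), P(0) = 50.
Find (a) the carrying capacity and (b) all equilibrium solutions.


Logistic ODE dP/dt = 0.39P(1 - P/6400) has equilibria where dP/dt = 0, i.e. P = 0 or P = 6400.
The coefficient (1 - P/K) = 0 when P = K, identifying K = 6400 as the carrying capacity.
(a) K = 6400; (b) equilibria P = 0 and P = 6400.


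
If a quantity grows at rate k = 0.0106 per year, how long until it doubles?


Exponential growth: P(t) = P₀ e^(0.0106t). Set P(t)/P₀ = 2: e^(0.0106t) = 2.
Solve: t = ln(2)/0.0106 ≈ 65.39 years.


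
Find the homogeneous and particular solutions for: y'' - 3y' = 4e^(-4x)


Characteristic roots of r² - 3r = 0 are 3, 0.
y_h = C₁e^(3x) + C₂.
Forcing exponent -4 is not a characteristic root; try y_p = Ae^(-4x).
Substitute: A·(16 + (-3)·-4 + (0)) = A·28 = 4, so A = 1/7.
General solution: y = C₁e^(3x) + C₂ + (1/7)e^(-4x).


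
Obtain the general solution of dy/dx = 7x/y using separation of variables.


Separate variables: y dy = 7x dx.
Integrate both sides: y²/2 = (7/2)x^2 + C₀.
Multiply by 2: y² = 7x^2 + C.


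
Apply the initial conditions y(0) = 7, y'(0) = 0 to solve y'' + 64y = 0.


Characteristic roots of r² + 64 = 0 are ±8i, so y = C₁cos(8x) + C₂sin(8x).
Apply y(0) = 7: C₁ = 7. Differentiate and apply y'(0) = 0: 8·C₂ = 0, so C₂ = 0.
Particular solution: y = 7cos(8x).


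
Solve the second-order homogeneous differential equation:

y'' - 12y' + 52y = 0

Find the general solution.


Characteristic equation: r² - 12r + 52 = 0.
Discriminant is negative; roots r = 6 ± 4i (complex conjugate pair).
General solution uses e^(α x)(C₁ cos(β x) + C₂ sin(β x)): y = e^(6x)(C₁cos(4x) + C₂sin(4x)).


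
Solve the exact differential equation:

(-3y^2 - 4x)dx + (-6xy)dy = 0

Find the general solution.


Check exactness: ∂M/∂y = -6y and ∂N/∂x = -6y; equal, so the equation is exact.
Integrate M with respect to x (treating y as constant): ∫M dx = -3xy^2 - 2x^2 + h(y).
Differentiate w.r.t. y and set equal to N: all terms match, so h'(y) = 0 and h is a constant absorbed into C.
General solution: -3xy^2 - 2x^2 = C.


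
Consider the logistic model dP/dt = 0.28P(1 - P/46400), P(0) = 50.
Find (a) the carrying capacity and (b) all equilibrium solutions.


Logistic ODE dP/dt = 0.28P(1 - P/46400) has equilibria where dP/dt = 0, i.e. P = 0 or P = 46400.
The coefficient (1 - P/K) = 0 when P = K, identifying K = 46400 as the carrying capacity.
(a) K = 46400; (b) equilibria P = 0 and P = 46400.


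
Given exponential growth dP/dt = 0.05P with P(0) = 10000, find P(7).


The ODE dP/dt = 0.05P has solution P(t) = P(0)e^(0.05t).
Substitute P(0) = 10000 and t = 7: P(7) = 10000 e^(0.35) ≈ 14191.


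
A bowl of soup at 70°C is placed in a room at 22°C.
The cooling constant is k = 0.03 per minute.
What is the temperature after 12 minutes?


Newton's law: dT/dt = -k(T - T_a) has solution T(t) = T_a + (T₀ - T_a)e^(-kt).
Plug in T_a = 22, T₀ = 70, k = 0.03, t = 12: T(12) = 22 + (48)e^(-0.36) ≈ 55.5°C.


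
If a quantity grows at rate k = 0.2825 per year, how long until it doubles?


Exponential growth: P(t) = P₀ e^(0.2825t). Set P(t)/P₀ = 2: e^(0.2825t) = 2.
Solve: t = ln(2)/0.2825 ≈ 2.45 years.


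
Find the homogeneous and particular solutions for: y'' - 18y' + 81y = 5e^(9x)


Characteristic polynomial (r - 9)² = 0; repeated root r = 9.
y_h = (C₁ + C₂x)e^(9x). Forcing matches the repeated root (resonance), so try y_p = Ax² e^(9x).
Substitute and solve for A: 2A = 5, so A = 5/2.
General solution: y = (C₁ + C₂x + (5/2)x²)e^(9x).


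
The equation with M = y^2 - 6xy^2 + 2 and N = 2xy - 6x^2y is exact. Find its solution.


Check exactness: ∂M/∂y = 2y - 12xy and ∂N/∂x = 2y - 12xy; equal, so the equation is exact.
Integrate M with respect to x (treating y as constant): ∫M dx = xy^2 - 3x^2y^2 + 2x + h(y).
Differentiate w.r.t. y and set equal to N: all terms match, so h'(y) = 0 and h is a constant absorbed into C.
General solution: xy^2 - 3x^2y^2 + 2x = C.


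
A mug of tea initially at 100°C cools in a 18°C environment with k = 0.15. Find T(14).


Newton's law: dT/dt = -k(T - T_a) has solution T(t) = T_a + (T₀ - T_a)e^(-kt).
Plug in T_a = 18, T₀ = 100, k = 0.15, t = 14: T(14) = 18 + (82)e^(-2.10) ≈ 28.0°C.


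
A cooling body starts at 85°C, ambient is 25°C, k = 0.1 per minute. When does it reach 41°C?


From T(t) = T_a + (T₀ - T_a)e^(-kt), set T(t) = 41:
(41 - 25) / (85 - 25) = e^(-0.1t), so t = -ln(0.267)/0.1 ≈ 13.2 minutes.
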